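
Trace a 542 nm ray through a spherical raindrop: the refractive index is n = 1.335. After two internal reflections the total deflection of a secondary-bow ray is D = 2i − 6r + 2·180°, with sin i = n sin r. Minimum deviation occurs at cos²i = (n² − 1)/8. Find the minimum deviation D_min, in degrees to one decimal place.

231.4°

cos²i = (1.78222 − 1)/8 = 0.09778; i = arccos(0.31269) = 71.778°.
sin r = sin 71.778°/1.335 = 0.71150; r = 45.357°.
D_min = 2·71.778° − 6·45.357° + 360° = 231.414°.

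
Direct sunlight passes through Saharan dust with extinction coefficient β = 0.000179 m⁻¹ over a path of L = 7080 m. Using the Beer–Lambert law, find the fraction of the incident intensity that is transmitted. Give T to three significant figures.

0.282

τ = β·L = 0.000179 × 7080 = 1.2673.
T = exp(−1.2673) = 0.2816.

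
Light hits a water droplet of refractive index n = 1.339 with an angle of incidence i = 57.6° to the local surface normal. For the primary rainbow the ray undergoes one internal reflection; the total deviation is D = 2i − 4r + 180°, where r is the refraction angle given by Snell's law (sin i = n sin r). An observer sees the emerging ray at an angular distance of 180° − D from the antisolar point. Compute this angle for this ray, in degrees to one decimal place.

41.2°

sin r = sin 57.6° / 1.339 = 0.8443/1.339 = 0.6306; r = 39.09°.
D = 2·57.6° − 4·39.09° + 180° = 115.20° − 156.37° + 180° = 138.83°.
Angle from antisolar point = 180° − D = 41.17°.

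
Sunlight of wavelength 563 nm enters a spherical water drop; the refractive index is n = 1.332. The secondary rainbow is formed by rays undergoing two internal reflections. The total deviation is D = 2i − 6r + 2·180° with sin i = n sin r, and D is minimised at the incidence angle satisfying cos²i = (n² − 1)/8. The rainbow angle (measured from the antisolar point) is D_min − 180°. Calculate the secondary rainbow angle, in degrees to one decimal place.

cos²i = (1.77422 − 1)/8 = 0.09678; i = arccos(0.31109) = 71.875°.
sin r = sin 71.875°/1.332 = 0.71350; r = 45.520°.
D_min = 2·71.875° − 6·45.520° + 360° = 230.628°.
Rainbow angle = D_min − 180° = 50.628°.

50.6°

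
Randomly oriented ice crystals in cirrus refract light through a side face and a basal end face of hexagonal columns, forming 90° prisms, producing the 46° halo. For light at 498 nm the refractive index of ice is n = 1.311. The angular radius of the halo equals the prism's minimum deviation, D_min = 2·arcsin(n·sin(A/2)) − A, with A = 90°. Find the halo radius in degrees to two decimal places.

45.95°

n·sin(A/2) = 1.311 × sin 45° = 1.311 × 0.7071 = 0.9270.
D_min = 2·arcsin(0.9270) − 90° = 2 × 67.974° − 90° = 45.949°.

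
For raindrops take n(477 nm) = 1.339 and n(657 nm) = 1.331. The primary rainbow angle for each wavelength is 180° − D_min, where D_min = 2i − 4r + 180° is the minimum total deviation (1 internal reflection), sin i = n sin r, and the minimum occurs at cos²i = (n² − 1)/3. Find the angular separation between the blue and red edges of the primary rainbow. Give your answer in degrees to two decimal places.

At 477 nm (n = 1.339): cos²i = 0.26431 → i = 59.062°, r = 39.834°, D_min = 138.786°, rainbow angle = 41.214°.
At 657 nm (n = 1.331): cos²i = 0.25719 → i = 59.527°, r = 40.356°, D_min = 137.630°, rainbow angle = 42.370°.
Angular width = |41.214° − 42.370°| = 1.156°.

1.16°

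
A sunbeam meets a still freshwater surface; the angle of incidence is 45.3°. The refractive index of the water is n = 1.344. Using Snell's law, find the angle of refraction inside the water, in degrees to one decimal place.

31.9°

Snell: sin θ_r = sin θ_i / n = sin 45.3° / 1.344 = 0.7108 / 1.344 = 0.5289.
θ_r = arcsin(0.5289) = 31.93°.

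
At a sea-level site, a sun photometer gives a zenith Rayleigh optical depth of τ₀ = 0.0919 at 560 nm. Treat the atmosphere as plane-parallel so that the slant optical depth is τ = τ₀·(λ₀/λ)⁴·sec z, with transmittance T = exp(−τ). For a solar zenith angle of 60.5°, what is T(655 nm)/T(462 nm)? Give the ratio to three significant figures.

Airmass: sec 60.5° = 2.0308.
τ(655 nm) = 0.0919 × (560/655)⁴ × 2.0308 = 0.0919 × 0.5343 × 2.0308 = 0.0997.
τ(462 nm) = 0.0919 × (560/462)⁴ × 2.0308 = 0.0919 × 2.1587 × 2.0308 = 0.4029.
T(655)/T(462) = exp(τ_B − τ_A) = exp(0.3032) = 1.3541.

1.35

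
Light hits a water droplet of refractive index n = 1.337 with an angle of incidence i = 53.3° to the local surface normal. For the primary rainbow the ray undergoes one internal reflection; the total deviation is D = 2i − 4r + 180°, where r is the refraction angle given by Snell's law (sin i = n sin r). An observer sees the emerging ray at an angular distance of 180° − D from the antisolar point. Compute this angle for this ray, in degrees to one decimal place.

sin r = sin 53.3° / 1.337 = 0.8018/1.337 = 0.5997; r = 36.85°.
D = 2·53.3° − 4·36.85° + 180° = 106.60° − 147.39° + 180° = 139.21°.
Angle from antisolar point = 180° − D = 40.79°.

40.8°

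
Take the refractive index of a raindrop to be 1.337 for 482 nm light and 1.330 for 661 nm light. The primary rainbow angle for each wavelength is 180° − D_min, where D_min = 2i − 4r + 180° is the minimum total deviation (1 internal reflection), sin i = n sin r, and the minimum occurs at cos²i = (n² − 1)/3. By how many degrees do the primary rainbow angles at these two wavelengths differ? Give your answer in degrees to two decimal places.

1.02°

At 482 nm (n = 1.337): cos²i = 0.26252 → i = 59.178°, r = 39.964°, D_min = 138.500°, rainbow angle = 41.500°.
At 661 nm (n = 1.330): cos²i = 0.25630 → i = 59.585°, r = 40.422°, D_min = 137.484°, rainbow angle = 42.516°.
Angular width = |41.500° − 42.516°| = 1.016°.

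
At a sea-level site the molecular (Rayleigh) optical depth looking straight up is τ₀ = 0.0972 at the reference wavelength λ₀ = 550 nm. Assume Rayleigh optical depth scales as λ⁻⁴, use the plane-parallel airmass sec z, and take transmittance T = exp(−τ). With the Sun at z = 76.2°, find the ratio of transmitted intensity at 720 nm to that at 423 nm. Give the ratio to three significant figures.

Airmass: sec 76.2° = 4.1923.
τ(720 nm) = 0.0972 × (550/720)⁴ × 4.1923 = 0.0972 × 0.3405 × 4.1923 = 0.1388.
τ(423 nm) = 0.0972 × (550/423)⁴ × 4.1923 = 0.0972 × 2.8582 × 4.1923 = 1.1647.
T(720)/T(423) = exp(τ_B − τ_A) = exp(1.0259) = 2.7897.

2.79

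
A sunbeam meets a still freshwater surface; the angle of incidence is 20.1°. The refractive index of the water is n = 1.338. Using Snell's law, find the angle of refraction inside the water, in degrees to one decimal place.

Snell: sin θ_r = sin θ_i / n = sin 20.1° / 1.338 = 0.3437 / 1.338 = 0.2568.
θ_r = arcsin(0.2568) = 14.88°.

14.9°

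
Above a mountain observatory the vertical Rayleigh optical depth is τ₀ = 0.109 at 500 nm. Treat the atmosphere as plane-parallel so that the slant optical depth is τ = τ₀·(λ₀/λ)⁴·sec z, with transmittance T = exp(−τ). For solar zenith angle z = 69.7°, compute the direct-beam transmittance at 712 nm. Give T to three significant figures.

sec 69.7° = 2.8824.
τ = 0.109 × (500/712)⁴ × 2.8824 = 0.109 × 0.2432 × 2.8824 = 0.0764.
T = exp(−0.0764) = 0.9264.

0.926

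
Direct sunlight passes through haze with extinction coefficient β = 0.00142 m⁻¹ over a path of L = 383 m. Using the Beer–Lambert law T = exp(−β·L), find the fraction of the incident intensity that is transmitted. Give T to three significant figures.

0.581

τ = β·L = 0.00142 × 383 = 0.5439.
T = exp(−0.5439) = 0.5805.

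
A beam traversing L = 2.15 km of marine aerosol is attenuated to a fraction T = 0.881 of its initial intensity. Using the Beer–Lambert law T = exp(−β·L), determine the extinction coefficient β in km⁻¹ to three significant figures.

0.0589 km⁻¹

Beer–Lambert: T = exp(−βL) ⇒ β = −ln(T)/L = −ln(0.881)/2.15 = 0.1267/2.15 = 0.05893 km⁻¹.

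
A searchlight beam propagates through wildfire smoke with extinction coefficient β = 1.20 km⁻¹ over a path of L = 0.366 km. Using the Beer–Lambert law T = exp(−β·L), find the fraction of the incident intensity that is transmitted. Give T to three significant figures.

τ = β·L = 1.20 × 0.366 = 0.4392.
T = exp(−0.4392) = 0.6446.

0.645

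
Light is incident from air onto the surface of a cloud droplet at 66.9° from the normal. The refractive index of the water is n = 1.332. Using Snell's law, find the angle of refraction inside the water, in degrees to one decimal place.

Snell: sin θ_r = sin θ_i / n = sin 66.9° / 1.332 = 0.9198 / 1.332 = 0.6906.
θ_r = arcsin(0.6906) = 43.67°.

43.7°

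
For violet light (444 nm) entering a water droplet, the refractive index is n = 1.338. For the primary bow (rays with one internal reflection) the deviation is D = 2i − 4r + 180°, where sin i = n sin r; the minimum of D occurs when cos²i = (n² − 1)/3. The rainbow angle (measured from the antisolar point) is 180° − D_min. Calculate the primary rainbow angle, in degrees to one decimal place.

41.4°

cos²i = (1.79024 − 1)/3 = 0.26341; i = arccos(0.51324) = 59.120°.
sin r = sin 59.120°/1.338 = 0.64144; r = 39.899°.
D_min = 2·59.120° − 4·39.899° + 180° = 138.643°.
Rainbow angle = 180° − D_min = 41.357°.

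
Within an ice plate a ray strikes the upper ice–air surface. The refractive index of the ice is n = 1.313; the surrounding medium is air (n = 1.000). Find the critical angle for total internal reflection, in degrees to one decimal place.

sin θ_c = n_air / n = 1.000 / 1.313 = 0.7616.
θ_c = arcsin(0.7616) = 49.61°.

49.6°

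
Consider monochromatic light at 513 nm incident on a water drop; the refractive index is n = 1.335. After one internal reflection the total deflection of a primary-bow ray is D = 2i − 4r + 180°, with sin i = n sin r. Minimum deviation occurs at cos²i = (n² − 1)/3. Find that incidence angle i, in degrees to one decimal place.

cos²i = (1.335² − 1)/3 = (1.78222 − 1)/3 = 0.26074.
cos i = 0.51063, so i = 59.294°.

59.3°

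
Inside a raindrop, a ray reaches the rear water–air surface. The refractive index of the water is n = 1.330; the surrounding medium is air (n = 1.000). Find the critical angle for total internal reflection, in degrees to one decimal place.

sin θ_c = n_air / n = 1.000 / 1.330 = 0.7519.
θ_c = arcsin(0.7519) = 48.75°.

48.8°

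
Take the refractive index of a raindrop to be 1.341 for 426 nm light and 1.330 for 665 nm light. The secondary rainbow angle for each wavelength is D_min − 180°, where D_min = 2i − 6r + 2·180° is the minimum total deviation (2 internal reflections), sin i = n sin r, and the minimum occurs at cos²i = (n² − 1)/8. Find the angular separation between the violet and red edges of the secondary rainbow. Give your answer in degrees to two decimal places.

At 426 nm (n = 1.341): cos²i = 0.09979 → i = 71.586°, r = 45.034°, D_min = 232.966°, rainbow angle = 52.966°.
At 665 nm (n = 1.330): cos²i = 0.09611 → i = 71.940°, r = 45.630°, D_min = 230.101°, rainbow angle = 50.101°.
Angular width = |52.966° − 50.101°| = 2.865°.

2.86°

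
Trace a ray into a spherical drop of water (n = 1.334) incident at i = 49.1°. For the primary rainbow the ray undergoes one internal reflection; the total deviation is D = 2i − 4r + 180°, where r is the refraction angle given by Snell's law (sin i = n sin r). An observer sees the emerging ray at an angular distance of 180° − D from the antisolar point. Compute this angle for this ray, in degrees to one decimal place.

39.9°

sin r = sin 49.1° / 1.334 = 0.7559/1.334 = 0.5666; r = 34.51°.
D = 2·49.1° − 4·34.51° + 180° = 98.20° − 138.06° + 180° = 140.14°.
Angle from antisolar point = 180° − D = 39.86°.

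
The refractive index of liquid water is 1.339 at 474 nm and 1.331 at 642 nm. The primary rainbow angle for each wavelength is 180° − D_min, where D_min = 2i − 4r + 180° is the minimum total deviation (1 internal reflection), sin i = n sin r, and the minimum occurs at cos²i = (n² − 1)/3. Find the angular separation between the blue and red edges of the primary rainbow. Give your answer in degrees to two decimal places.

1.16°

At 474 nm (n = 1.339): cos²i = 0.26431 → i = 59.062°, r = 39.834°, D_min = 138.786°, rainbow angle = 41.214°.
At 642 nm (n = 1.331): cos²i = 0.25719 → i = 59.527°, r = 40.356°, D_min = 137.630°, rainbow angle = 42.370°.
Angular width = |41.214° − 42.370°| = 1.156°.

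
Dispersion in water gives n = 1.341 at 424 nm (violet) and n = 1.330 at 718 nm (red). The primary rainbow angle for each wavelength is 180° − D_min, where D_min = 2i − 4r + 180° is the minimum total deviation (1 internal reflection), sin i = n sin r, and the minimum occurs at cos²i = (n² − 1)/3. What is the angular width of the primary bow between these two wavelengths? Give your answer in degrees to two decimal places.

At 424 nm (n = 1.341): cos²i = 0.26609 → i = 58.946°, r = 39.705°, D_min = 139.071°, rainbow angle = 40.929°.
At 718 nm (n = 1.330): cos²i = 0.25630 → i = 59.585°, r = 40.422°, D_min = 137.484°, rainbow angle = 42.516°.
Angular width = |40.929° − 42.516°| = 1.588°.

1.59°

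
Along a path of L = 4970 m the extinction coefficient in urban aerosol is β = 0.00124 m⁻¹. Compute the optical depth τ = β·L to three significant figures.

τ = β·L = 0.00124 × 4970 = 6.1628.

6.16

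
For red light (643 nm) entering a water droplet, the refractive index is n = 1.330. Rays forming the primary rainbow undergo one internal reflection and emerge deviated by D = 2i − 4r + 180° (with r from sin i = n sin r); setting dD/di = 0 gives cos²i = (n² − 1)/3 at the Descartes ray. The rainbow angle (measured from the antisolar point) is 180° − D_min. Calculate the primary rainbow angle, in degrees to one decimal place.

42.5°

cos²i = (1.76890 − 1)/3 = 0.25630; i = arccos(0.50626) = 59.585°.
sin r = sin 59.585°/1.330 = 0.64841; r = 40.422°.
D_min = 2·59.585° − 4·40.422° + 180° = 137.484°.
Rainbow angle = 180° − D_min = 42.516°.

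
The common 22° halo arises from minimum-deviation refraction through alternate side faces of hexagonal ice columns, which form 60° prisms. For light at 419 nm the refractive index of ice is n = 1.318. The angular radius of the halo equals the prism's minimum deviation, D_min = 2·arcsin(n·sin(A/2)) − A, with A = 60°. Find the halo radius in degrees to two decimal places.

n·sin(A/2) = 1.318 × sin 30° = 1.318 × 0.5000 = 0.6590.
D_min = 2·arcsin(0.6590) − 60° = 2 × 41.224° − 60° = 22.447°.

22.45°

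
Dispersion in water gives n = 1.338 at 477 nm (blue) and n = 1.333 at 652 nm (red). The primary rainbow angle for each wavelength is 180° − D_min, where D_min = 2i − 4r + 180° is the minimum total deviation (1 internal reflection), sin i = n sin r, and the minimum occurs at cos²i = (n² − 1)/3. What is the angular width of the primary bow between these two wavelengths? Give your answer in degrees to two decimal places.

At 477 nm (n = 1.338): cos²i = 0.26341 → i = 59.120°, r = 39.899°, D_min = 138.643°, rainbow angle = 41.357°.
At 652 nm (n = 1.333): cos²i = 0.25896 → i = 59.410°, r = 40.225°, D_min = 137.922°, rainbow angle = 42.078°.
Angular width = |41.357° − 42.078°| = 0.722°.

0.72°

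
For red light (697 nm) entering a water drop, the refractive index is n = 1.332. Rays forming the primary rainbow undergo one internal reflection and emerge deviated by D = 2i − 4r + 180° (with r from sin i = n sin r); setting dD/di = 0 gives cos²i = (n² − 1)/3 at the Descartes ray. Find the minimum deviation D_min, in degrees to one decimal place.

137.8°

cos²i = (1.77422 − 1)/3 = 0.25807; i = arccos(0.50801) = 59.469°.
sin r = sin 59.469°/1.332 = 0.64666; r = 40.290°.
D_min = 2·59.469° − 4·40.290° + 180° = 137.776°.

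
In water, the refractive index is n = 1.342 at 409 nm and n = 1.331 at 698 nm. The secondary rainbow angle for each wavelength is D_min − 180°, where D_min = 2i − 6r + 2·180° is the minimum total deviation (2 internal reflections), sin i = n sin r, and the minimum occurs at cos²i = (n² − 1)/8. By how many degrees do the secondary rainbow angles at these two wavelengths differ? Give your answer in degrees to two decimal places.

At 409 nm (n = 1.342): cos²i = 0.10012 → i = 71.554°, r = 44.981°, D_min = 233.222°, rainbow angle = 53.222°.
At 698 nm (n = 1.331): cos²i = 0.09645 → i = 71.907°, r = 45.575°, D_min = 230.365°, rainbow angle = 50.365°.
Angular width = |53.222° − 50.365°| = 2.857°.

2.86°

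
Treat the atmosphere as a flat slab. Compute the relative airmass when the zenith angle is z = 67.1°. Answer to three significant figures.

X = sec z = 1/cos 67.1° = 1/0.3891 = 2.5699.

2.57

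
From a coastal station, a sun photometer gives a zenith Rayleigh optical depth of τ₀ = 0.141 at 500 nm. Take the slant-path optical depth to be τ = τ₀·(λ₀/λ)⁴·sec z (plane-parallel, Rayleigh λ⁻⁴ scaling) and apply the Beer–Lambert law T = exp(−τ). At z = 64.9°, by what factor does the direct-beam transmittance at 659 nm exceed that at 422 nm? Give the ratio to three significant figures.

Airmass: sec 64.9° = 2.3574.
τ(659 nm) = 0.141 × (500/659)⁴ × 2.3574 = 0.141 × 0.3314 × 2.3574 = 0.1102.
τ(422 nm) = 0.141 × (500/422)⁴ × 2.3574 = 0.141 × 1.9707 × 2.3574 = 0.6551.
T(659)/T(422) = exp(τ_B − τ_A) = exp(0.5449) = 1.7244.

1.72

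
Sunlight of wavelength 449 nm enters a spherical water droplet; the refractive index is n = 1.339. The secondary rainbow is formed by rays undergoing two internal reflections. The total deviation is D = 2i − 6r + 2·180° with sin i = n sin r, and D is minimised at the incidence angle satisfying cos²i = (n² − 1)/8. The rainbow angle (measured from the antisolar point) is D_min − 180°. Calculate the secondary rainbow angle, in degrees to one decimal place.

52.5°

cos²i = (1.79292 − 1)/8 = 0.09912; i = arccos(0.31483) = 71.650°.
sin r = sin 71.650°/1.339 = 0.70885; r = 45.141°.
D_min = 2·71.650° − 6·45.141° + 360° = 232.451°.
Rainbow angle = D_min − 180° = 52.451°.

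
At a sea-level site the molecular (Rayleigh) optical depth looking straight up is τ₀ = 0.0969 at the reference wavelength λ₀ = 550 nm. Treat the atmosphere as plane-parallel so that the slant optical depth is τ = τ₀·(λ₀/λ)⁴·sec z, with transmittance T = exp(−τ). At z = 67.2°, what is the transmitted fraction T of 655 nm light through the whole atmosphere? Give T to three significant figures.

sec 67.2° = 2.5805.
τ = 0.0969 × (550/655)⁴ × 2.5805 = 0.0969 × 0.4971 × 2.5805 = 0.1243.
T = exp(−0.1243) = 0.8831.

0.883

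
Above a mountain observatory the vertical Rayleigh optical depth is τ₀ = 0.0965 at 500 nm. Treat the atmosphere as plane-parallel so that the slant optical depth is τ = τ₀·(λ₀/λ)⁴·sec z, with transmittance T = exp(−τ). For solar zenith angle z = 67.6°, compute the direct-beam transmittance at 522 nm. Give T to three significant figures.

0.808

sec 67.6° = 2.6242.
τ = 0.0965 × (500/522)⁴ × 2.6242 = 0.0965 × 0.8418 × 2.6242 = 0.2132.
T = exp(−0.2132) = 0.8080.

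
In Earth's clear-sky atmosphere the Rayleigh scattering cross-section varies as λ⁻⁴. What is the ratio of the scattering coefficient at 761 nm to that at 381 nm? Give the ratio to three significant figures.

Rayleigh scattering ∝ λ⁻⁴, so the ratio of coefficients is the inverse fourth power of the wavelength ratio.
σ(761)/σ(381) = (381/761)⁴ = (0.5007)⁴ = 0.06283.

0.0628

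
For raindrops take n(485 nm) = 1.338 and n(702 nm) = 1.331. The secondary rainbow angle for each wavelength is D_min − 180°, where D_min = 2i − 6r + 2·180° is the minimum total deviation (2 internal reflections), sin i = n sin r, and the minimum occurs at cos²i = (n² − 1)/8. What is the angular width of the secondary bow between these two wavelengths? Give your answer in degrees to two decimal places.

At 485 nm (n = 1.338): cos²i = 0.09878 → i = 71.682°, r = 45.195°, D_min = 232.193°, rainbow angle = 52.193°.
At 702 nm (n = 1.331): cos²i = 0.09645 → i = 71.907°, r = 45.575°, D_min = 230.365°, rainbow angle = 50.365°.
Angular width = |52.193° − 50.365°| = 1.828°.

1.83°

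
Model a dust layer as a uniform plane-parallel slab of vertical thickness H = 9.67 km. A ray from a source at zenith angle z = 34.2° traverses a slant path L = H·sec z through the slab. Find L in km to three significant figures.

11.7 km

sec z = 1/cos 34.2° = 1.2091.
L = 9.67 × 1.2091 = 11.692 km.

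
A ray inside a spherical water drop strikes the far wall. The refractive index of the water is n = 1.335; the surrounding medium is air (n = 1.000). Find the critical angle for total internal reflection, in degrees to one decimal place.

48.5°

sin θ_c = n_air / n = 1.000 / 1.335 = 0.7491.
θ_c = arcsin(0.7491) = 48.51°.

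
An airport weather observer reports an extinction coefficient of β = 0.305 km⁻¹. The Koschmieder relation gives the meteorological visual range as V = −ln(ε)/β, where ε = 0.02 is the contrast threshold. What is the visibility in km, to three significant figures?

V = −ln(0.02) / 0.305 = 3.912 / 0.305 = 12.8263 km.

12.8 km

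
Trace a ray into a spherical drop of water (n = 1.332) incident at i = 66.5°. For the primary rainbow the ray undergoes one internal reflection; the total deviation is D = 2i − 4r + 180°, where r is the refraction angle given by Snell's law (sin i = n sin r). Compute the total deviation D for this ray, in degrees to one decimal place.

139.0°

sin r = sin 66.5° / 1.332 = 0.9171/1.332 = 0.6885; r = 43.51°.
D = 2·66.5° − 4·43.51° + 180° = 133.00° − 174.04° + 180° = 138.96°.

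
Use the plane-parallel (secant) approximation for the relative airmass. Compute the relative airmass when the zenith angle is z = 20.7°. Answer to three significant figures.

1.07

X = sec z = 1/cos 20.7° = 1/0.9354 = 1.0690.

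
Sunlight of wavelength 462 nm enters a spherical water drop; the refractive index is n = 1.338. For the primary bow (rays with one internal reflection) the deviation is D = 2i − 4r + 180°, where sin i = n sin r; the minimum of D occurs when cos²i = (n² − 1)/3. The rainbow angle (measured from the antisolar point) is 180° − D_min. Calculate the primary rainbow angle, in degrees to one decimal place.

41.4°

cos²i = (1.79024 − 1)/3 = 0.26341; i = arccos(0.51324) = 59.120°.
sin r = sin 59.120°/1.338 = 0.64144; r = 39.899°.
D_min = 2·59.120° − 4·39.899° + 180° = 138.643°.
Rainbow angle = 180° − D_min = 41.357°.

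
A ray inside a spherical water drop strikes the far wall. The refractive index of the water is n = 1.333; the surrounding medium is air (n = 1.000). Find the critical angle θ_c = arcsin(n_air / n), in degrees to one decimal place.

48.6°

sin θ_c = n_air / n = 1.000 / 1.333 = 0.7502.
θ_c = arcsin(0.7502) = 48.61°.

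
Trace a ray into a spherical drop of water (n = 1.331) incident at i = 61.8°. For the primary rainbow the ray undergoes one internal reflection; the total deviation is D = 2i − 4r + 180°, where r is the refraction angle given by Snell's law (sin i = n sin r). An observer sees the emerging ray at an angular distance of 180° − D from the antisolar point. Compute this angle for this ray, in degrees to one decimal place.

42.3°

sin r = sin 61.8° / 1.331 = 0.8813/1.331 = 0.6621; r = 41.46°.
D = 2·61.8° − 4·41.46° + 180° = 123.60° − 165.85° + 180° = 137.75°.
Angle from antisolar point = 180° − D = 42.25°.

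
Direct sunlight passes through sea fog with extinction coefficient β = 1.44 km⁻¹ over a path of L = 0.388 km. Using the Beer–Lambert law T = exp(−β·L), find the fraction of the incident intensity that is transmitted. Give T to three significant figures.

τ = β·L = 1.44 × 0.388 = 0.5587.
T = exp(−0.5587) = 0.5719.

0.572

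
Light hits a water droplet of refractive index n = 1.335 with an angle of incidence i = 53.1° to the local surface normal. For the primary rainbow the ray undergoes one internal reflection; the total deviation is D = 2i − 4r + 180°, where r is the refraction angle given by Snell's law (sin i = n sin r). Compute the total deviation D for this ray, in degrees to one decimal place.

sin r = sin 53.1° / 1.335 = 0.7997/1.335 = 0.5990; r = 36.80°.
D = 2·53.1° − 4·36.80° + 180° = 106.20° − 147.20° + 180° = 139.00°.

139.0°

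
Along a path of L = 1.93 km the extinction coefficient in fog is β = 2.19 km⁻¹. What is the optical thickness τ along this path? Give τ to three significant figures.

τ = β·L = 2.19 × 1.93 = 4.2267.

4.23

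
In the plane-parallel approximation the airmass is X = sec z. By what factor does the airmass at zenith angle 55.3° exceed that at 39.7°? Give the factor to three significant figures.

1.35

X(55.3°)/X(39.7°) = sec 55.3° / sec 39.7° = cos 39.7° / cos 55.3° = 0.7694/0.5693 = 1.3515.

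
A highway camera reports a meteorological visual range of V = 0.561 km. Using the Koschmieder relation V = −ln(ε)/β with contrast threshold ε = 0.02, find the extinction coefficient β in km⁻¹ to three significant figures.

β = −ln(0.02) / V = 3.912 / 0.561 = 6.9733 km⁻¹.

6.97 km⁻¹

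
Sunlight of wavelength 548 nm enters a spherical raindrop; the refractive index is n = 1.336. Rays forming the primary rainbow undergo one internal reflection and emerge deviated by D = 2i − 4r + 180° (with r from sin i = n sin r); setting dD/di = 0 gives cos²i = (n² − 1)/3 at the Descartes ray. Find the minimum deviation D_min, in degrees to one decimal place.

138.4°

cos²i = (1.78490 − 1)/3 = 0.26163; i = arccos(0.51150) = 59.236°.
sin r = sin 59.236°/1.336 = 0.64318; r = 40.029°.
D_min = 2·59.236° − 4·40.029° + 180° = 138.356°.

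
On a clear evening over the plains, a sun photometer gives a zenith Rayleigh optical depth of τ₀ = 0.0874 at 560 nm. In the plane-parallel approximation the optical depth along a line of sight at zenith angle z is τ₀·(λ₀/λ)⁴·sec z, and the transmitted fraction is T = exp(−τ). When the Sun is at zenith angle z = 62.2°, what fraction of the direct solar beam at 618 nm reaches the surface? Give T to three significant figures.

sec 62.2° = 2.1441.
τ = 0.0874 × (560/618)⁴ × 2.1441 = 0.0874 × 0.6742 × 2.1441 = 0.1263.
T = exp(−0.1263) = 0.8813.

0.881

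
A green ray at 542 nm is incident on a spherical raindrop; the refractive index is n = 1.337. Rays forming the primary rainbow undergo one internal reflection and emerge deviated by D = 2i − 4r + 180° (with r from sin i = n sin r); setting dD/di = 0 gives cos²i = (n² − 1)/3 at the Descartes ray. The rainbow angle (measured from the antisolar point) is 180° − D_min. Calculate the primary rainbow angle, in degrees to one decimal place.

41.5°

cos²i = (1.78757 − 1)/3 = 0.26252; i = arccos(0.51237) = 59.178°.
sin r = sin 59.178°/1.337 = 0.64231; r = 39.964°.
D_min = 2·59.178° − 4·39.964° + 180° = 138.500°.
Rainbow angle = 180° − D_min = 41.500°.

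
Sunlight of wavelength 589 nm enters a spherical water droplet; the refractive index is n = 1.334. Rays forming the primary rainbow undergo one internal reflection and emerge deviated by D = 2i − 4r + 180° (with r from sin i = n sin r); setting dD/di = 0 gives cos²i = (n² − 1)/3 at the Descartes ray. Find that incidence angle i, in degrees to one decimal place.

cos²i = (1.334² − 1)/3 = (1.77956 − 1)/3 = 0.25985.
cos i = 0.50976, so i = 59.352°.

59.4°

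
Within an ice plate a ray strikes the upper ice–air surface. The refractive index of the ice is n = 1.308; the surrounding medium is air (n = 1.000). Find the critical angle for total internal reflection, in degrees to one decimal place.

49.9°

sin θ_c = n_air / n = 1.000 / 1.308 = 0.7645.
θ_c = arcsin(0.7645) = 49.86°.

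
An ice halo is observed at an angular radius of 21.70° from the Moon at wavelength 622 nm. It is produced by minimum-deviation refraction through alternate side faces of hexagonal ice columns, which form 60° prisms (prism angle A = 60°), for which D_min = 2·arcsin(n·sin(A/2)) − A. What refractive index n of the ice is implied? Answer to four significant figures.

1.308

Rearranging: n = sin((D_min + A)/2) / sin(A/2).
(D_min + A)/2 = (21.70° + 60°)/2 = 40.850°.
n = sin 40.850° / sin 30° = 0.6541 / 0.5000 = 1.3082.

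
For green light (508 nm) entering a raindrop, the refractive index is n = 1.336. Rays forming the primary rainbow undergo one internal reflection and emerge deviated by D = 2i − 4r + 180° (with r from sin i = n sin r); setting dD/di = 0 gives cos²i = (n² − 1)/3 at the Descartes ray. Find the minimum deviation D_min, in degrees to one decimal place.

138.4°

cos²i = (1.78490 − 1)/3 = 0.26163; i = arccos(0.51150) = 59.236°.
sin r = sin 59.236°/1.336 = 0.64318; r = 40.029°.
D_min = 2·59.236° − 4·40.029° + 180° = 138.356°.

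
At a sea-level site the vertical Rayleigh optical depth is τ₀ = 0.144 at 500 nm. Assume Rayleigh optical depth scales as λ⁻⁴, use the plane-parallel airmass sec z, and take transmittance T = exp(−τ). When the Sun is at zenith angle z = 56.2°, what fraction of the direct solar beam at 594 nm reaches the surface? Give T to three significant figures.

0.878

sec 56.2° = 1.7976.
τ = 0.144 × (500/594)⁴ × 1.7976 = 0.144 × 0.5020 × 1.7976 = 0.1300.
T = exp(−0.1300) = 0.8781.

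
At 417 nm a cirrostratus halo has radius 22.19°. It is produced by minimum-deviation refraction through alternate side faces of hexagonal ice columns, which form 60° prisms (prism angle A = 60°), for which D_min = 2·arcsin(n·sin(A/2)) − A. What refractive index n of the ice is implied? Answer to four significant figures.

1.315

Rearranging: n = sin((D_min + A)/2) / sin(A/2).
(D_min + A)/2 = (22.19° + 60°)/2 = 41.095°.
n = sin 41.095° / sin 30° = 0.6573 / 0.5000 = 1.3146.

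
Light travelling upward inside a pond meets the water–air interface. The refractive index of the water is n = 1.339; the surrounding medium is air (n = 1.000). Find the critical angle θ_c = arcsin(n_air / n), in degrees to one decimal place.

48.3°

sin θ_c = n_air / n = 1.000 / 1.339 = 0.7468.
θ_c = arcsin(0.7468) = 48.32°.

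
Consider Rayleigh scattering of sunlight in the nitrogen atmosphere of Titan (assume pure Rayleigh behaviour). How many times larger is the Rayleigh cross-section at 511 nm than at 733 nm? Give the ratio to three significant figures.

4.23

Rayleigh scattering ∝ λ⁻⁴, so the ratio of coefficients is the inverse fourth power of the wavelength ratio.
σ(511)/σ(733) = (733/511)⁴ = (1.4344)⁴ = 4.234.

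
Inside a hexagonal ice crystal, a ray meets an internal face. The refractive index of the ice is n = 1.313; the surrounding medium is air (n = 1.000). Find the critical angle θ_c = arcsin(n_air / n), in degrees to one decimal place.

sin θ_c = n_air / n = 1.000 / 1.313 = 0.7616.
θ_c = arcsin(0.7616) = 49.61°.

49.6°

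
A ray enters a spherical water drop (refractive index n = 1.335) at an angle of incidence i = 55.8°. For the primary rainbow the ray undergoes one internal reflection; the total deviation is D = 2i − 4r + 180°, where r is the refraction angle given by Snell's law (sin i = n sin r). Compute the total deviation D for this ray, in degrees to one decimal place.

sin r = sin 55.8° / 1.335 = 0.8271/1.335 = 0.6195; r = 38.28°.
D = 2·55.8° − 4·38.28° + 180° = 111.60° − 153.13° + 180° = 138.47°.

138.5°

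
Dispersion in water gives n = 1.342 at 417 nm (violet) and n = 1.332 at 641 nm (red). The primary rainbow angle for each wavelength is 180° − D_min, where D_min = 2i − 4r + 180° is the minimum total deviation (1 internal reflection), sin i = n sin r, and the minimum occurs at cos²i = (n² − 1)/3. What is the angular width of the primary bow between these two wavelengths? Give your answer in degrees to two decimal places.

At 417 nm (n = 1.342): cos²i = 0.26699 → i = 58.888°, r = 39.641°, D_min = 139.213°, rainbow angle = 40.787°.
At 641 nm (n = 1.332): cos²i = 0.25807 → i = 59.469°, r = 40.290°, D_min = 137.776°, rainbow angle = 42.224°.
Angular width = |40.787° − 42.224°| = 1.437°.

1.44°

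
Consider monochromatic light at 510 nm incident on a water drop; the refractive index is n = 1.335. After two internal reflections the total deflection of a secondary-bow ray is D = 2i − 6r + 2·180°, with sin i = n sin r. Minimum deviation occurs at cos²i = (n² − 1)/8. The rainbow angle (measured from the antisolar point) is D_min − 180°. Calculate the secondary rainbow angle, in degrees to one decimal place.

cos²i = (1.78222 − 1)/8 = 0.09778; i = arccos(0.31269) = 71.778°.
sin r = sin 71.778°/1.335 = 0.71150; r = 45.357°.
D_min = 2·71.778° − 6·45.357° + 360° = 231.414°.
Rainbow angle = D_min − 180° = 51.414°.

51.4°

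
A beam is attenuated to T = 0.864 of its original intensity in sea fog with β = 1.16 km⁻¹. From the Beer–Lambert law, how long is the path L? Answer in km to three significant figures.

Beer–Lambert: T = exp(−βL) ⇒ L = −ln(T)/β = −ln(0.864)/1.16 = 0.1462/1.16 = 0.126 km.

0.126 km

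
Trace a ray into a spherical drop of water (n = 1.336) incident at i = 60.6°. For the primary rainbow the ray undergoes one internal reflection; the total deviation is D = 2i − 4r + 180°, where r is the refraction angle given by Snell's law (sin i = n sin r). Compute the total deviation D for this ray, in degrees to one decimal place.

138.4°

sin r = sin 60.6° / 1.336 = 0.8712/1.336 = 0.6521; r = 40.70°.
D = 2·60.6° − 4·40.70° + 180° = 121.20° − 162.80° + 180° = 138.40°.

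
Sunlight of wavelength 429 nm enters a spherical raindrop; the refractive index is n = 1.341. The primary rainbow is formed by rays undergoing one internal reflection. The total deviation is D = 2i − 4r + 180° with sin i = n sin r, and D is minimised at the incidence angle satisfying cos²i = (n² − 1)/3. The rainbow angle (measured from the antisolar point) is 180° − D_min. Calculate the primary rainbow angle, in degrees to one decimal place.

cos²i = (1.79828 − 1)/3 = 0.26609; i = arccos(0.51584) = 58.946°.
sin r = sin 58.946°/1.341 = 0.63884; r = 39.705°.
D_min = 2·58.946° − 4·39.705° + 180° = 139.071°.
Rainbow angle = 180° − D_min = 40.929°.

40.9°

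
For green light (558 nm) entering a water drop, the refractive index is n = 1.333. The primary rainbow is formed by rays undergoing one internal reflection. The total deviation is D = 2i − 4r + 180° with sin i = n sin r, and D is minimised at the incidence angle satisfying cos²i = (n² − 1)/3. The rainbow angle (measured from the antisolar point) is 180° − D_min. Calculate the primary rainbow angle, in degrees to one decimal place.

42.1°

cos²i = (1.77689 − 1)/3 = 0.25896; i = arccos(0.50888) = 59.410°.
sin r = sin 59.410°/1.333 = 0.64579; r = 40.225°.
D_min = 2·59.410° − 4·40.225° + 180° = 137.922°.
Rainbow angle = 180° − D_min = 42.078°.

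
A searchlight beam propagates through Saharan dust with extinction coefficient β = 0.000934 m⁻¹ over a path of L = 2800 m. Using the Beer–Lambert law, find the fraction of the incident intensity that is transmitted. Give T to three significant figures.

τ = β·L = 0.000934 × 2800 = 2.6152.
T = exp(−2.6152) = 0.0732.

0.0732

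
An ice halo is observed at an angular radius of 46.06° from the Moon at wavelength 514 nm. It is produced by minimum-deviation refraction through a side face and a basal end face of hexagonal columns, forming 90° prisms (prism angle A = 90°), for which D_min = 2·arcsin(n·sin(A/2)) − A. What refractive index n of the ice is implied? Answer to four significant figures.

1.312

Rearranging: n = sin((D_min + A)/2) / sin(A/2).
(D_min + A)/2 = (46.06° + 90°)/2 = 68.030°.
n = sin 68.030° / sin 45° = 0.9274 / 0.7071 = 1.3115.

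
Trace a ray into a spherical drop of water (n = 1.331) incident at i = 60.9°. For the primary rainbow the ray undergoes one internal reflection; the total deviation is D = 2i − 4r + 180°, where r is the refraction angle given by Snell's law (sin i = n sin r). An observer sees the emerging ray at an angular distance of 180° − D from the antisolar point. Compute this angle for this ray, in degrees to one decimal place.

42.3°

sin r = sin 60.9° / 1.331 = 0.8738/1.331 = 0.6565; r = 41.03°.
D = 2·60.9° − 4·41.03° + 180° = 121.80° − 164.13° + 180° = 137.67°.
Angle from antisolar point = 180° − D = 42.33°.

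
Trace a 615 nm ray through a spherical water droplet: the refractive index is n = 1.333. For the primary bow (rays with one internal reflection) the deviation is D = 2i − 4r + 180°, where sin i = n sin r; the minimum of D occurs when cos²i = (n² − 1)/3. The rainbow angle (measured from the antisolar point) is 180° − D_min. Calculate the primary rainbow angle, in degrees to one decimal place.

42.1°

cos²i = (1.77689 − 1)/3 = 0.25896; i = arccos(0.50888) = 59.410°.
sin r = sin 59.410°/1.333 = 0.64579; r = 40.225°.
D_min = 2·59.410° − 4·40.225° + 180° = 137.922°.
Rainbow angle = 180° − D_min = 42.078°.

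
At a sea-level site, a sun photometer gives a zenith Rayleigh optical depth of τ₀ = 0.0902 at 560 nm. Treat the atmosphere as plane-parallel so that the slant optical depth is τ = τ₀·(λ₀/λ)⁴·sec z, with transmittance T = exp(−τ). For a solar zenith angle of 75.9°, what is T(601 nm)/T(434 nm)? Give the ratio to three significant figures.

2.11

Airmass: sec 75.9° = 4.1048.
τ(601 nm) = 0.0902 × (560/601)⁴ × 4.1048 = 0.0902 × 0.7538 × 4.1048 = 0.2791.
τ(434 nm) = 0.0902 × (560/434)⁴ × 4.1048 = 0.0902 × 2.7720 × 4.1048 = 1.0264.
T(601)/T(434) = exp(τ_B − τ_A) = exp(0.7473) = 2.1112.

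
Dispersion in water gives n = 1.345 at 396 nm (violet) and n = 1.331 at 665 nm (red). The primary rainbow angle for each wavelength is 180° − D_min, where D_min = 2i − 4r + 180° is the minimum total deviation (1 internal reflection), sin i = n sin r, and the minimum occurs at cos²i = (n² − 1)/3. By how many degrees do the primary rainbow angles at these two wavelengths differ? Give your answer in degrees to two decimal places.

At 396 nm (n = 1.345): cos²i = 0.26967 → i = 58.715°, r = 39.448°, D_min = 139.635°, rainbow angle = 40.365°.
At 665 nm (n = 1.331): cos²i = 0.25719 → i = 59.527°, r = 40.356°, D_min = 137.630°, rainbow angle = 42.370°.
Angular width = |40.365° − 42.370°| = 2.005°.

2.01°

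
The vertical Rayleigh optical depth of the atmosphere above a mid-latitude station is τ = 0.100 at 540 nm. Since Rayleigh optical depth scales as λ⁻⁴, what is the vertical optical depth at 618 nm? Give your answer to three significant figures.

0.0583

τ(618 nm) = τ(540 nm) × (540/618)⁴ = 0.100 × (0.8738)⁴ = 0.100 × 0.5829 = 0.0583.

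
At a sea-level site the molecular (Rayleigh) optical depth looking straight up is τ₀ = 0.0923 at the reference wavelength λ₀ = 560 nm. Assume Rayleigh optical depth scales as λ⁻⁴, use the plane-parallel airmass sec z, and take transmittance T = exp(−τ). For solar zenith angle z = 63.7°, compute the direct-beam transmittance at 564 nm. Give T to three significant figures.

sec 63.7° = 2.2570.
τ = 0.0923 × (560/564)⁴ × 2.2570 = 0.0923 × 0.9719 × 2.2570 = 0.2025.
T = exp(−0.2025) = 0.8167.

0.817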